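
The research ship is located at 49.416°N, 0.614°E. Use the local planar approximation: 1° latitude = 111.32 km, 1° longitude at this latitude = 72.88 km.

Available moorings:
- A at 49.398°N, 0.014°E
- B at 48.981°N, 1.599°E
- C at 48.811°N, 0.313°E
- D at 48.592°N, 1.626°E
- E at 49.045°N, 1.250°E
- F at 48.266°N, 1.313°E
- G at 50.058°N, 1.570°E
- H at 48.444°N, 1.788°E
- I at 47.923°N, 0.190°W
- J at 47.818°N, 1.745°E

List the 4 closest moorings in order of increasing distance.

Distances from 49.416°N, 0.614°E:
A: √((-0.018·111.32)² + (-0.600·72.88)²) = √(4.01505 + 1912.13798) = 43.774 km
B: √((-0.435·111.32)² + (0.985·72.88)²) = √(2344.90315 + 5153.34465) = 86.592 km
C: √((-0.605·111.32)² + (-0.301·72.88)²) = √(4535.83392 + 481.22670) = 70.831 km
D: √((-0.824·111.32)² + (1.012·72.88)²) = √(8413.96728 + 5439.73512) = 117.702 km
E: √((-0.371·111.32)² + (0.636·72.88)²) = √(1705.66687 + 2148.47824) = 62.082 km
F: √((-1.150·111.32)² + (0.699·72.88)²) = √(16388.60832 + 2595.20148) = 137.782 km
G: √((0.642·111.32)² + (0.956·72.88)²) = √(5107.59498 + 4854.36595) = 99.810 km
H: √((-0.972·111.32)² + (1.174·72.88)²) = √(11707.89787 + 7320.70526) = 137.944 km
I: √((-1.493·111.32)² + (-0.804·72.88)²) = √(27622.69262 + 3433.43496) = 176.227 km
J: √((-1.598·111.32)² + (1.131·72.88)²) = √(31644.62440 + 6794.25649) = 196.058 km
Sorted: A (43.774 km) < E (62.082 km) < C (70.831 km) < B (86.592 km) < G (99.810 km) < D (117.702 km) < …

A, E, C, B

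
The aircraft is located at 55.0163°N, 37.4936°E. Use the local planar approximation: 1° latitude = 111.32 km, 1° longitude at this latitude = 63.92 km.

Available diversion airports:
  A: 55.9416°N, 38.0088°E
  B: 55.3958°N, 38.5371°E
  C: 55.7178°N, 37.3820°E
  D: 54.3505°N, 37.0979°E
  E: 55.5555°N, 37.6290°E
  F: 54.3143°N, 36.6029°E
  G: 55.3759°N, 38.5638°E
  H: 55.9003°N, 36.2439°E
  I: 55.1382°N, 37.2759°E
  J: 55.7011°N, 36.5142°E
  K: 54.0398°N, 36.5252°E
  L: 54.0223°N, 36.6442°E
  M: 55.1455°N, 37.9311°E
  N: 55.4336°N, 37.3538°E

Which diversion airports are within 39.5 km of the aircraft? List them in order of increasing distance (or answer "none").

I, M

Distances from 55.0163°N, 37.4936°E:
A: 108.1406 km
B: 78.9536 km
C: 78.4161 km
D: 78.3138 km
E: 60.6445 km
F: 96.6867 km
G: 79.2591 km
H: 126.7472 km
I: 19.4366 km
J: 98.6432 km
K: 125.0927 km
L: 123.2545 km
M: 31.4468 km
N: 47.3055 km
Threshold 39.5 km: I (19.4366 km), M (31.4468 km) are within range.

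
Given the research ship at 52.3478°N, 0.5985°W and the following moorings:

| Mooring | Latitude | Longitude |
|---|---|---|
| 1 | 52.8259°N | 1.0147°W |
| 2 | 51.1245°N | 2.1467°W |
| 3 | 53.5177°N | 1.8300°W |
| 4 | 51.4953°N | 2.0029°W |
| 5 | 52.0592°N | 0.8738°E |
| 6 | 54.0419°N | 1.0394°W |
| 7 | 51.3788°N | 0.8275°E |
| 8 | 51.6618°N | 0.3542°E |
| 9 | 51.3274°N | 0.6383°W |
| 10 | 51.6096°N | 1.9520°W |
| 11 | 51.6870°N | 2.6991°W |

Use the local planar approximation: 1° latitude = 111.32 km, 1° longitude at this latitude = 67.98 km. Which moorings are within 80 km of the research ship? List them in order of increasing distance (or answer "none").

Distances from 52.3478°N, 0.5985°W:
1: √((0.4781·111.32)² + (-0.4162·67.98)²) = √(2832.591077 + 800.509467) = 60.2752 km
2: √((-1.2233·111.32)² + (-1.5482·67.98)²) = √(18544.381229 + 11076.854389) = 172.1082 km
3: √((1.1699·111.32)² + (-1.2315·67.98)²) = √(16960.704094 + 7008.598040) = 154.8202 km
4: √((-0.8525·111.32)² + (-1.4044·67.98)²) = √(9006.066940 + 9114.733227) = 134.6135 km
5: √((-0.2886·111.32)² + (1.4723·67.98)²) = √(1032.141045 + 10017.398361) = 105.1168 km
6: √((1.6941·111.32)² + (-0.4409·67.98)²) = √(35565.136530 + 898.343683) = 190.9541 km
7: √((-0.9690·111.32)² + (1.4260·67.98)²) = √(11635.738420 + 9397.262783) = 145.0276 km
8: √((-0.6860·111.32)² + (0.9527·67.98)²) = √(5831.692645 + 4194.446419) = 100.1306 km
9: √((-1.0204·111.32)² + (-0.0398·67.98)²) = √(12902.898924 + 7.320293) = 113.6231 km
10: √((-0.7382·111.32)² + (-1.3535·67.98)²) = √(6752.964661 + 8466.011239) = 123.3652 km
11: √((-0.6608·111.32)² + (-2.1006·67.98)²) = √(5411.111263 + 20391.493854) = 160.6319 km
Threshold 80 km: 1 (60.2752 km) is within range.

1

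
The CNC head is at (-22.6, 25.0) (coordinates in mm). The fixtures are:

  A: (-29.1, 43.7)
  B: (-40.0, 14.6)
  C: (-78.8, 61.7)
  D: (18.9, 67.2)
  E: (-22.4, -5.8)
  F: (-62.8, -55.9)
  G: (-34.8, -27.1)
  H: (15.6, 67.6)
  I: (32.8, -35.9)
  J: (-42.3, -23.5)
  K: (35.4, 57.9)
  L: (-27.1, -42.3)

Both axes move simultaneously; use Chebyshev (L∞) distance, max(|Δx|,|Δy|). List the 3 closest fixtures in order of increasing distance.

B, A, E

Distances from (-22.6, 25.0):
A: 18.7 mm
B: 17.4 mm
C: 56.2 mm
D: 42.2 mm
E: 30.8 mm
F: 80.9 mm
G: 52.1 mm
H: 42.6 mm
I: 60.9 mm
J: 48.5 mm
K: 58.0 mm
L: 67.3 mm
Sorted: B (17.4 mm) < A (18.7 mm) < E (30.8 mm) < D (42.2 mm) < H (42.6 mm) < …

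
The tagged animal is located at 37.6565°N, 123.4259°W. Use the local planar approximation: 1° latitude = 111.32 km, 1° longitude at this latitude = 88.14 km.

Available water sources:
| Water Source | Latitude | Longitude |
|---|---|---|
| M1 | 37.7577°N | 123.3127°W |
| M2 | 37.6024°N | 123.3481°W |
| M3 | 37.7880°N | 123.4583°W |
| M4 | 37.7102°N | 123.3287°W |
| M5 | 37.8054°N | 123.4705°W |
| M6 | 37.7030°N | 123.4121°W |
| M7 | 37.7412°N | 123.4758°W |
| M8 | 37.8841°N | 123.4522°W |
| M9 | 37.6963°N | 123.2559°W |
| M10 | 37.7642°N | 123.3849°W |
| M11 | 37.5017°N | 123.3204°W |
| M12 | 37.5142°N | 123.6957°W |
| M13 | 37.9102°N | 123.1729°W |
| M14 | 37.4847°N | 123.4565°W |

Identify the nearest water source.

M6

Distances from 37.6565°N, 123.4259°W:
M1: 15.0487 km
M2: 9.1264 km
M3: 14.9145 km
M4: 10.4466 km
M5: 17.0353 km
M6: 5.3174 km
M7: 10.4042 km
M8: 25.4423 km
M9: 15.6251 km
M10: 12.5219 km
M11: 19.5811 km
M12: 28.5732 km
M13: 35.9843 km
M14: 19.3140 km
Minimum: M6 at 5.3174 km.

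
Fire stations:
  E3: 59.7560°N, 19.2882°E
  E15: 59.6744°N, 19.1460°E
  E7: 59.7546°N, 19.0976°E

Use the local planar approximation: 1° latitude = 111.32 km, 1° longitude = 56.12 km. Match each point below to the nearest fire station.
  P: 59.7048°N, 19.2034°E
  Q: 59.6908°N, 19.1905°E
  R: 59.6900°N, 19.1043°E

P at 59.7048°N, 19.2034°E:
  E3: 7.4252 km
  E15: 4.6722 km
  E7: 8.1232 km
  → nearest: E15 (4.6722 km)
Q at 59.6908°N, 19.1905°E:
  E3: 9.0963 km
  E15: 3.0935 km
  E7: 8.8104 km
  → nearest: E15 (3.0935 km)
R at 59.6900°N, 19.1043°E:
  E3: 12.6686 km
  E15: 2.9142 km
  E7: 7.2011 km
  → nearest: E15 (2.9142 km)

P→E15; Q→E15; R→E15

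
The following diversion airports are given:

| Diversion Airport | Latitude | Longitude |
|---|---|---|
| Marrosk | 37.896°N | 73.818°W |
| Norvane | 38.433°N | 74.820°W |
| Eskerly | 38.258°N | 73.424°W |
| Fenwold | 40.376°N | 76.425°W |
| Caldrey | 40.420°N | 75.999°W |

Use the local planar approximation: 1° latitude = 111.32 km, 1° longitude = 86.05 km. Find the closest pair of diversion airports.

Pairwise distances:
Fenwold–Caldrey: 36.983 km
Marrosk–Eskerly: 52.663 km
Marrosk–Norvane: 104.918 km
Norvane–Eskerly: 121.695 km
Norvane–Caldrey: 243.349 km
Norvane–Fenwold: 256.628 km
Eskerly–Caldrey: 327.141 km
Marrosk–Caldrey: 337.886 km
Eskerly–Fenwold: 349.680 km
Marrosk–Fenwold: 355.727 km
Closest pair: Fenwold–Caldrey at 36.983 km.

Fenwold and Caldrey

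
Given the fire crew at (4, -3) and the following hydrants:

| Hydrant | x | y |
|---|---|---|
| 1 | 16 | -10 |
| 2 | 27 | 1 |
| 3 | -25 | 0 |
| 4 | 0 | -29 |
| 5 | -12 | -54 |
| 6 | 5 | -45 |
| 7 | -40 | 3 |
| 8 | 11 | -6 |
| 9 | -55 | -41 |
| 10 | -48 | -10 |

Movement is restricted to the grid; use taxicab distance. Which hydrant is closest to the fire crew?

Distances from (4, -3):
1: |12| + |-7| = 12 + 7 = 19
2: |23| + |4| = 23 + 4 = 27
3: |-29| + |3| = 29 + 3 = 32
4: |-4| + |-26| = 4 + 26 = 30
5: |-16| + |-51| = 16 + 51 = 67
6: |1| + |-42| = 1 + 42 = 43
7: |-44| + |6| = 44 + 6 = 50
8: |7| + |-3| = 7 + 3 = 10
9: |-59| + |-38| = 59 + 38 = 97
10: |-52| + |-7| = 52 + 7 = 59
Minimum: 8 at 10.

8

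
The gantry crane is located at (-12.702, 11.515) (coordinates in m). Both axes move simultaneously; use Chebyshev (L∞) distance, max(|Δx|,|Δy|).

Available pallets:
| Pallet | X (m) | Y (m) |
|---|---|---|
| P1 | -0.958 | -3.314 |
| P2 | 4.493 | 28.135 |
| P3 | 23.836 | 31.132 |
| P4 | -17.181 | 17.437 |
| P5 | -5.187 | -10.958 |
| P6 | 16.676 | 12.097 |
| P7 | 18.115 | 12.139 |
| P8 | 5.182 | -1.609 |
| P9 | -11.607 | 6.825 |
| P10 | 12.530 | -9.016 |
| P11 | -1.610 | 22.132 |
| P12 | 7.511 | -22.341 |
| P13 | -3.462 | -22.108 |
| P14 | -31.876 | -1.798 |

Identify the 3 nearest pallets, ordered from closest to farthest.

Distances from (-12.702, 11.515):
P1: max(|11.744|, |-14.829|) = 14.829 m
P2: max(|17.195|, |16.620|) = 17.195 m
P3: max(|36.538|, |19.617|) = 36.538 m
P4: max(|-4.479|, |5.922|) = 5.922 m
P5: max(|7.515|, |-22.473|) = 22.473 m
P6: max(|29.378|, |0.582|) = 29.378 m
P7: max(|30.817|, |0.624|) = 30.817 m
P8: max(|17.884|, |-13.124|) = 17.884 m
P9: max(|1.095|, |-4.690|) = 4.690 m
P10: max(|25.232|, |-20.531|) = 25.232 m
P11: max(|11.092|, |10.617|) = 11.092 m
P12: max(|20.213|, |-33.856|) = 33.856 m
P13: max(|9.240|, |-33.623|) = 33.623 m
P14: max(|-19.174|, |-13.313|) = 19.174 m
Sorted: P9 (4.690 m) < P4 (5.922 m) < P11 (11.092 m) < P1 (14.829 m) < P2 (17.195 m) < …

P9, P4, P11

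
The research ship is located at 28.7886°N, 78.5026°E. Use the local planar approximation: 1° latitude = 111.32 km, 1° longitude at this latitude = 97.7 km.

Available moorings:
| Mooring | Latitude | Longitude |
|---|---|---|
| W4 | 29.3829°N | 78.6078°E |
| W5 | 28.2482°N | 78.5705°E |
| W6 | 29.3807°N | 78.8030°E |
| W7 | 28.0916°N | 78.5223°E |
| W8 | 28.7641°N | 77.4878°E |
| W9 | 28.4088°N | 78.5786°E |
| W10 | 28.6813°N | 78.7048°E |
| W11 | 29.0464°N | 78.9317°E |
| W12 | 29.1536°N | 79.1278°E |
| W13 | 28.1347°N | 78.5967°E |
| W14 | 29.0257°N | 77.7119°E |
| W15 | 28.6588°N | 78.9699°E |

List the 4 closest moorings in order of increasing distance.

W10, W9, W15, W11

Distances from 28.7886°N, 78.5026°E:
W4: √((0.5943·111.32)² + (0.1052·97.7)²) = √(4376.811631 + 105.638106) = 66.9511 km
W5: √((-0.5404·111.32)² + (0.0679·97.7)²) = √(3618.904112 + 44.007700) = 60.5220 km
W6: √((0.5921·111.32)² + (0.3004·97.7)²) = √(4344.467148 + 861.368497) = 72.1515 km
W7: √((-0.6970·111.32)² + (0.0197·97.7)²) = √(6020.214307 + 3.704432) = 77.6139 km
W8: √((-0.0245·111.32)² + (-1.0148·97.7)²) = √(7.438383 + 9829.921384) = 99.1835 km
W9: √((-0.3798·111.32)² + (0.0760·97.7)²) = √(1787.542253 + 55.133595) = 42.9264 km
W10: √((-0.1073·111.32)² + (0.2022·97.7)²) = √(142.674329 + 390.257654) = 23.0853 km
W11: √((0.2578·111.32)² + (0.4291·97.7)²) = √(823.592193 + 1757.543798) = 50.8049 km
W12: √((0.3650·111.32)² + (0.6252·97.7)²) = √(1650.943171 + 3731.015611) = 73.3618 km
W13: √((-0.6539·111.32)² + (0.0941·97.7)²) = √(5298.696810 + 84.521729) = 73.3704 km
W14: √((0.2371·111.32)² + (-0.7907·97.7)²) = √(696.641758 + 5967.777257) = 81.6359 km
W15: √((-0.1298·111.32)² + (0.4673·97.7)²) = √(208.783311 + 2084.398200) = 47.8872 km
Sorted: W10 (23.0853 km) < W9 (42.9264 km) < W15 (47.8872 km) < W11 (50.8049 km) < W5 (60.5220 km) < W4 (66.9511 km) < …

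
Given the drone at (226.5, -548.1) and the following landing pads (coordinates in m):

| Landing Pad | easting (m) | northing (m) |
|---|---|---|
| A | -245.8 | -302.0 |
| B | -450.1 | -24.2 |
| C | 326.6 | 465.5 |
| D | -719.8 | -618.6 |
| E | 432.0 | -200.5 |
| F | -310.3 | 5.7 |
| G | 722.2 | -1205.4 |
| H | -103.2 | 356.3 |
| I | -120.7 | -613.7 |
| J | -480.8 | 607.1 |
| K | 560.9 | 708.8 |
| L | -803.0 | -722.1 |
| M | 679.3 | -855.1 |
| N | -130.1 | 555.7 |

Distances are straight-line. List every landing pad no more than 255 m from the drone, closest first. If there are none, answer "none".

none

Distances from (226.5, -548.1):
A: 532.6 m
B: 855.7 m
C: 1018.5 m
D: 948.9 m
E: 403.8 m
F: 771.3 m
G: 823.3 m
H: 962.6 m
I: 353.3 m
J: 1354.5 m
K: 1300.6 m
L: 1044.1 m
M: 547.1 m
N: 1160.0 m
Threshold 255 m: none within range.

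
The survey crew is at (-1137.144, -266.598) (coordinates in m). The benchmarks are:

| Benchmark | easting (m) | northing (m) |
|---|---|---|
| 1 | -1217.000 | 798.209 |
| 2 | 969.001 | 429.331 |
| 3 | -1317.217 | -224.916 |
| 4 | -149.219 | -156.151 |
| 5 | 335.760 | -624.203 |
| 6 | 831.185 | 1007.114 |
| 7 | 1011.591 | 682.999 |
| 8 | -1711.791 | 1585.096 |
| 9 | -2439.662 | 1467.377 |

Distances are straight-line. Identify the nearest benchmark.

3

Distances from (-1137.144, -266.598):
1: √((-79.856)² + (1064.807)²) = √(6376.98074 + 1133813.94725) = 1067.797 m
2: √((2106.145)² + (695.929)²) = √(4435846.76103 + 484317.17304) = 2218.144 m
3: √((-180.073)² + (41.682)²) = √(32426.28533 + 1737.38912) = 184.834 m
4: √((987.925)² + (110.447)²) = √(975995.80562 + 12198.53981) = 994.080 m
5: √((1472.904)² + (-357.605)²) = √(2169446.19322 + 127881.33602) = 1515.694 m
6: √((1968.329)² + (1273.712)²) = √(3874319.05224 + 1622342.25894) = 2344.496 m
7: √((2148.735)² + (949.597)²) = √(4617062.10023 + 901734.46241) = 2349.212 m
8: √((-574.647)² + (1851.694)²) = √(330219.17461 + 3428770.66964) = 1938.811 m
9: √((-1302.518)² + (1733.975)²) = √(1696553.14032 + 3006669.30062) = 2168.691 m
Minimum: 3 at 184.834 m.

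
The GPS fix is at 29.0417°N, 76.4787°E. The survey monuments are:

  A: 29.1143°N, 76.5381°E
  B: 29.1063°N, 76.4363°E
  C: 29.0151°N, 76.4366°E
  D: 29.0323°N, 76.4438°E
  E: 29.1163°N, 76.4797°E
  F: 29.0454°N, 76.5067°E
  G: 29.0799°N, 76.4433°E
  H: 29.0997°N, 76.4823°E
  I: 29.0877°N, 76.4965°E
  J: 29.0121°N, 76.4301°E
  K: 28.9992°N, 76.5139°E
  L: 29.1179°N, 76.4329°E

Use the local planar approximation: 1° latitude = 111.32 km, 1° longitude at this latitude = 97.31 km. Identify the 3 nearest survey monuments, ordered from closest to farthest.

Distances from 29.0417°N, 76.4787°E:
A: √((0.0726·111.32)² + (0.0594·97.31)²) = √(65.316008 + 33.410874) = 9.9361 km
B: √((0.0646·111.32)² + (-0.0424·97.31)²) = √(51.714393 + 17.023414) = 8.2908 km
C: √((-0.0266·111.32)² + (-0.0421·97.31)²) = √(8.768184 + 16.783369) = 5.0549 km
D: √((-0.0094·111.32)² + (-0.0349·97.31)²) = √(1.094970 + 11.533624) = 3.5537 km
E: √((0.0746·111.32)² + (0.0010·97.31)²) = √(68.964255 + 0.009469) = 8.3050 km
F: √((0.0037·111.32)² + (0.0280·97.31)²) = √(0.169648 + 7.423881) = 2.7556 km
G: √((0.0382·111.32)² + (-0.0354·97.31)²) = √(18.083110 + 11.866468) = 5.4726 km
H: √((0.0580·111.32)² + (0.0036·97.31)²) = √(41.687167 + 0.122721) = 6.4661 km
I: √((0.0460·111.32)² + (0.0178·97.31)²) = √(26.221773 + 3.000233) = 5.4057 km
J: √((-0.0296·111.32)² + (-0.0486·97.31)²) = √(10.857499 + 22.365957) = 5.7640 km
K: √((-0.0425·111.32)² + (0.0352·97.31)²) = √(22.383307 + 11.732762) = 5.8409 km
L: √((0.0762·111.32)² + (-0.0458·97.31)²) = √(71.954231 + 19.863048) = 9.5821 km
Sorted: F (2.7556 km) < D (3.5537 km) < C (5.0549 km) < I (5.4057 km) < G (5.4726 km) < …

F, D, C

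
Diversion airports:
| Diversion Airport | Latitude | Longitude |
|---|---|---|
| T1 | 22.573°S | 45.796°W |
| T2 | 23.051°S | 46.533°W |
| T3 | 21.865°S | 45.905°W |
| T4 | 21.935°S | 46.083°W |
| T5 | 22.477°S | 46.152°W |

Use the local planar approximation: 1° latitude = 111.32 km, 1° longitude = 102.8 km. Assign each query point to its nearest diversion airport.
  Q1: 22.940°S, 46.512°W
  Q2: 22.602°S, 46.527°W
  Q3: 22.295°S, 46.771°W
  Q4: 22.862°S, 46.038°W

Q1→T2; Q2→T5; Q3→T5; Q4→T1

Q1 at 22.940°S, 46.512°W:
  T1: √((0.367·111.32)² + (0.716·102.8)²) = √(1669.08527 + 5417.66658) = 84.183 km
  T2: √((-0.111·111.32)² + (-0.021·102.8)²) = √(152.68359 + 4.66042) = 12.544 km
  T3: √((1.075·111.32)² + (0.607·102.8)²) = √(14320.66956 + 3893.71008) = 134.961 km
  T4: √((1.005·111.32)² + (0.429·102.8)²) = √(12516.37363 + 1944.91584) = 120.255 km
  T5: √((0.463·111.32)² + (0.360·102.8)²) = √(2656.49117 + 1369.59206) = 63.451 km
  → nearest: T2 (12.544 km)
Q2 at 22.602°S, 46.527°W:
  T1: √((0.029·111.32)² + (0.731·102.8)²) = √(10.42179 + 5647.04155) = 75.216 km
  T2: √((-0.449·111.32)² + (-0.006·102.8)²) = √(2498.26830 + 0.38044) = 49.986 km
  T3: √((0.737·111.32)² + (0.622·102.8)²) = √(6731.02760 + 4088.52821) = 104.017 km
  T4: √((0.667·111.32)² + (0.444·102.8)²) = √(5513.12784 + 2083.30171) = 87.157 km
  T5: √((0.125·111.32)² + (0.375·102.8)²) = √(193.62722 + 1486.10250) = 40.985 km
  → nearest: T5 (40.985 km)
Q3 at 22.295°S, 46.771°W:
  T1: √((-0.278·111.32)² + (0.975·102.8)²) = √(957.71433 + 10046.05290) = 104.899 km
  T2: √((-0.756·111.32)² + (0.238·102.8)²) = √(7082.55550 + 598.60473) = 87.642 km
  T3: √((0.430·111.32)² + (0.866·102.8)²) = √(2291.30713 + 7925.41502) = 101.078 km
  T4: √((0.360·111.32)² + (0.688·102.8)²) = √(1606.02166 + 5002.22366) = 81.291 km
  T5: √((-0.182·111.32)² + (0.619·102.8)²) = √(410.47732 + 4049.18414) = 66.781 km
  → nearest: T5 (66.781 km)
Q4 at 22.862°S, 46.038°W:
  T1: √((0.289·111.32)² + (0.242·102.8)²) = √(1035.00413 + 618.89498) = 40.668 km
  T2: √((-0.189·111.32)² + (-0.495·102.8)²) = √(442.65972 + 2589.38500) = 55.064 km
  T3: √((0.997·111.32)² + (0.133·102.8)²) = √(12317.90107 + 186.93452) = 111.825 km
  T4: √((0.927·111.32)² + (-0.045·102.8)²) = √(10648.92734 + 21.39988) = 103.297 km
  T5: √((0.385·111.32)² + (-0.114·102.8)²) = √(1836.82531 + 137.33965) = 44.432 km
  → nearest: T1 (40.668 km)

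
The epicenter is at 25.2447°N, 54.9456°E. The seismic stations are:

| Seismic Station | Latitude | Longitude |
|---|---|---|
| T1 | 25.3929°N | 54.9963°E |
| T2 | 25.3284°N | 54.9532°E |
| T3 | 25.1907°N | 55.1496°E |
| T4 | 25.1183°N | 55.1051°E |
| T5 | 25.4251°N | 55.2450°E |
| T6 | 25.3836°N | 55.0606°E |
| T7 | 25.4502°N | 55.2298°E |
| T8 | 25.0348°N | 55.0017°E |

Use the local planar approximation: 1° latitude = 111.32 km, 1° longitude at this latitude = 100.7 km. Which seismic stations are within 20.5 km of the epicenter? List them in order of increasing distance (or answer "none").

Distances from 25.2447°N, 54.9456°E:
T1: 17.2696 km
T2: 9.3489 km
T3: 21.4043 km
T4: 21.3533 km
T5: 36.2255 km
T6: 19.3182 km
T7: 36.6383 km
T8: 24.0393 km
Threshold 20.5 km: T2 (9.3489 km), T1 (17.2696 km), T6 (19.3182 km) are within range.

T2, T1, T6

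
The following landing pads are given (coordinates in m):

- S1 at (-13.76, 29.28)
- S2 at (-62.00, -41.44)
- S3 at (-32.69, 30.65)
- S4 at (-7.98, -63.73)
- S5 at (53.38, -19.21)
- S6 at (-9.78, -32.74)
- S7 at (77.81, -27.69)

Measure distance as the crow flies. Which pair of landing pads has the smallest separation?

Pairwise distances:
S1–S2: √((-48.24)² + (-70.72)²) = √(2327.0976 + 5001.3184) = 85.61 m
S1–S3: √((-18.93)² + (1.37)²) = √(358.3449 + 1.8769) = 18.98 m
S1–S4: √((5.78)² + (-93.01)²) = √(33.4084 + 8650.8601) = 93.19 m
S1–S5: √((67.14)² + (-48.49)²) = √(4507.7796 + 2351.2801) = 82.82 m
S1–S6: √((3.98)² + (-62.02)²) = √(15.8404 + 3846.4804) = 62.15 m
S1–S7: √((91.57)² + (-56.97)²) = √(8385.0649 + 3245.5809) = 107.85 m
S2–S3: √((29.31)² + (72.09)²) = √(859.0761 + 5196.9681) = 77.82 m
S2–S4: √((54.02)² + (-22.29)²) = √(2918.1604 + 496.8441) = 58.44 m
S2–S5: √((115.38)² + (22.23)²) = √(13312.5444 + 494.1729) = 117.50 m
S2–S6: √((52.22)² + (8.70)²) = √(2726.9284 + 75.6900) = 52.94 m
S2–S7: √((139.81)² + (13.75)²) = √(19546.8361 + 189.0625) = 140.48 m
S3–S4: √((24.71)² + (-94.38)²) = √(610.5841 + 8907.5844) = 97.56 m
S3–S5: √((86.07)² + (-49.86)²) = √(7408.0449 + 2486.0196) = 99.47 m
S3–S6: √((22.91)² + (-63.39)²) = √(524.8681 + 4018.2921) = 67.40 m
S3–S7: √((110.50)² + (-58.34)²) = √(12210.2500 + 3403.5556) = 124.96 m
S4–S5: √((61.36)² + (44.52)²) = √(3765.0496 + 1982.0304) = 75.81 m
S4–S6: √((-1.80)² + (30.99)²) = √(3.2400 + 960.3801) = 31.04 m
S4–S7: √((85.79)² + (36.04)²) = √(7359.9241 + 1298.8816) = 93.05 m
S5–S6: √((-63.16)² + (-13.53)²) = √(3989.1856 + 183.0609) = 64.59 m
S5–S7: √((24.43)² + (-8.48)²) = √(596.8249 + 71.9104) = 25.86 m
S6–S7: √((87.59)² + (5.05)²) = √(7672.0081 + 25.5025) = 87.74 m
Closest pair: S1–S3 at 18.98 m.

S1 and S3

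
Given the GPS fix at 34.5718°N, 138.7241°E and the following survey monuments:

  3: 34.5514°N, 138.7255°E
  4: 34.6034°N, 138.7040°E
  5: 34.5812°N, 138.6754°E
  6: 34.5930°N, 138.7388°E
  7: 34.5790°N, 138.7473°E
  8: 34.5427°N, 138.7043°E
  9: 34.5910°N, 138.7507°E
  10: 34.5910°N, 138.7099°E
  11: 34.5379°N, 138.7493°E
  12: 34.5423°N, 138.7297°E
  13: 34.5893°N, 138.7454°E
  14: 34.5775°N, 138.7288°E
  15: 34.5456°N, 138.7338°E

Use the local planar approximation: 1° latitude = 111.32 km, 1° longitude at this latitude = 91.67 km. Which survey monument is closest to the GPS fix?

Distances from 34.5718°N, 138.7241°E:
3: 2.2746 km
4: 3.9711 km
5: 4.5853 km
6: 2.7176 km
7: 2.2728 km
8: 3.7133 km
9: 3.2426 km
10: 2.5025 km
11: 4.4247 km
12: 3.3238 km
13: 2.7582 km
14: 0.7670 km
15: 3.0491 km
Minimum: 14 at 0.7670 km.

14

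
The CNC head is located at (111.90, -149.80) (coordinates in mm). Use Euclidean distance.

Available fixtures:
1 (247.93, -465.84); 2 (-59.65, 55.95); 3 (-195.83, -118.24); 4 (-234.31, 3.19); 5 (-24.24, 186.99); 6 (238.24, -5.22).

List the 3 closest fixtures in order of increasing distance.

Distances from (111.90, -149.80):
1: √((136.03)² + (-316.04)²) = √(18504.1609 + 99881.2816) = 344.07 mm
2: √((-171.55)² + (205.75)²) = √(29429.4025 + 42333.0625) = 267.89 mm
3: √((-307.73)² + (31.56)²) = √(94697.7529 + 996.0336) = 309.34 mm
4: √((-346.21)² + (152.99)²) = √(119861.3641 + 23405.9401) = 378.51 mm
5: √((-136.14)² + (336.79)²) = √(18534.0996 + 113427.5041) = 363.27 mm
6: √((126.34)² + (144.58)²) = √(15961.7956 + 20903.3764) = 192.00 mm
Sorted: 6 (192.00 mm) < 2 (267.89 mm) < 3 (309.34 mm) < 1 (344.07 mm) < 5 (363.27 mm) < …

6, 2, 3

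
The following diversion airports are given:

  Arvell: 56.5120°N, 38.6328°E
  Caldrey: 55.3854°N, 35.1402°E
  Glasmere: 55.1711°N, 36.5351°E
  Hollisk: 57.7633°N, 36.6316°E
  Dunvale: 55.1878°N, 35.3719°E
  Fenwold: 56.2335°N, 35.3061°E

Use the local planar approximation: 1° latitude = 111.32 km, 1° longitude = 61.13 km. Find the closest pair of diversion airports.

Pairwise distances:
Arvell–Caldrey: √((-1.1266·111.32)² + (-3.4926·61.13)²) = √(15728.448662 + 45583.376433) = 247.6122 km
Arvell–Glasmere: √((-1.3409·111.32)² + (-2.0977·61.13)²) = √(22281.230779 + 16443.548666) = 196.7861 km
Arvell–Hollisk: √((1.2513·111.32)² + (-2.0012·61.13)²) = √(19403.017906 + 14965.449990) = 185.3873 km
Arvell–Dunvale: √((-1.3242·111.32)² + (-3.2609·61.13)²) = √(21729.691590 + 39735.963963) = 247.9227 km
Arvell–Fenwold: √((-0.2785·111.32)² + (-3.3267·61.13)²) = √(961.162447 + 41355.765870) = 205.7108 km
Caldrey–Glasmere: √((-0.2143·111.32)² + (1.3949·61.13)²) = √(569.102820 + 7271.013318) = 88.5444 km
Caldrey–Hollisk: √((2.3779·111.32)² + (1.4914·61.13)²) = √(70070.234204 + 8311.837980) = 279.9680 km
Caldrey–Dunvale: √((-0.1976·111.32)² + (0.2317·61.13)²) = √(483.860618 + 200.613825) = 26.1625 km
Caldrey–Fenwold: √((0.8481·111.32)² + (0.1659·61.13)²) = √(8913.341000 + 102.849353) = 94.9536 km
Glasmere–Hollisk: √((2.5922·111.32)² + (0.0965·61.13)²) = √(83269.011266 + 34.798732) = 288.6240 km
Glasmere–Dunvale: √((0.0167·111.32)² + (-1.1632·61.13)²) = √(3.456045 + 5056.122396) = 71.1307 km
Glasmere–Fenwold: √((1.0624·111.32)² + (-1.2290·61.13)²) = √(13986.933800 + 5644.332082) = 140.1116 km
Hollisk–Dunvale: √((-2.5755·111.32)² + (-1.2597·61.13)²) = √(82199.562066 + 5929.841024) = 296.8660 km
Hollisk–Fenwold: √((-1.5298·111.32)² + (-1.3255·61.13)²) = √(29001.182649 + 6565.506804) = 188.5913 km
Dunvale–Fenwold: √((1.0457·111.32)² + (-0.0658·61.13)²) = √(13550.665081 + 16.179332) = 116.4768 km
Closest pair: Caldrey–Dunvale at 26.1625 km.

Caldrey and Dunvale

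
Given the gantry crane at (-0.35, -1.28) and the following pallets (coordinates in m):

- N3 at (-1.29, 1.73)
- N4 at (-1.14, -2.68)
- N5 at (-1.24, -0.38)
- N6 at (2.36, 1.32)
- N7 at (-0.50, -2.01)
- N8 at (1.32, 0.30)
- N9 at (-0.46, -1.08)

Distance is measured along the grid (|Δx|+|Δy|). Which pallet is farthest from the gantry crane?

N6

Distances from (-0.35, -1.28):
N3: |-0.94| + |3.01| = 0.94 + 3.01 = 3.95 m
N4: |-0.79| + |-1.40| = 0.79 + 1.40 = 2.19 m
N5: |-0.89| + |0.90| = 0.89 + 0.90 = 1.79 m
N6: |2.71| + |2.60| = 2.71 + 2.60 = 5.31 m
N7: |-0.15| + |-0.73| = 0.15 + 0.73 = 0.88 m
N8: |1.67| + |1.58| = 1.67 + 1.58 = 3.25 m
N9: |-0.11| + |0.20| = 0.11 + 0.20 = 0.31 m
Maximum: N6 at 5.31 m.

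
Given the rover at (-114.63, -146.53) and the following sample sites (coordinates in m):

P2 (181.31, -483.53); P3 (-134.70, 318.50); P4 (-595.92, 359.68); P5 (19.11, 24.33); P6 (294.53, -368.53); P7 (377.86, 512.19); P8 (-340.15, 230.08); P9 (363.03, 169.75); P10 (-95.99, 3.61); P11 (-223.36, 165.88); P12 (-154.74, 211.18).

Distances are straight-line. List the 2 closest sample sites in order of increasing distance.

Distances from (-114.63, -146.53):
P2: 448.50 m
P3: 465.46 m
P4: 698.49 m
P5: 216.98 m
P6: 465.51 m
P7: 822.47 m
P8: 438.97 m
P9: 572.88 m
P10: 151.29 m
P11: 330.79 m
P12: 359.95 m
Sorted: P10 (151.29 m) < P5 (216.98 m) < P11 (330.79 m) < P12 (359.95 m) < …

P10, P5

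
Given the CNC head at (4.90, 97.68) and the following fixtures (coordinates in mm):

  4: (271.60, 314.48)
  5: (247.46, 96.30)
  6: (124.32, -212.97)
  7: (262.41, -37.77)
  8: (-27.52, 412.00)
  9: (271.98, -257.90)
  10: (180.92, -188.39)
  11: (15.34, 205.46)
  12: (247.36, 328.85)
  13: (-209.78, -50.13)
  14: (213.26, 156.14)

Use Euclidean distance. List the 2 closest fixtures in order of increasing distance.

Distances from (4.90, 97.68):
4: 343.70 mm
5: 242.56 mm
6: 332.81 mm
7: 290.96 mm
8: 315.99 mm
9: 444.71 mm
10: 335.89 mm
11: 108.28 mm
12: 335.00 mm
13: 260.64 mm
14: 216.41 mm
Sorted: 11 (108.28 mm) < 14 (216.41 mm) < 5 (242.56 mm) < 13 (260.64 mm) < …

11, 14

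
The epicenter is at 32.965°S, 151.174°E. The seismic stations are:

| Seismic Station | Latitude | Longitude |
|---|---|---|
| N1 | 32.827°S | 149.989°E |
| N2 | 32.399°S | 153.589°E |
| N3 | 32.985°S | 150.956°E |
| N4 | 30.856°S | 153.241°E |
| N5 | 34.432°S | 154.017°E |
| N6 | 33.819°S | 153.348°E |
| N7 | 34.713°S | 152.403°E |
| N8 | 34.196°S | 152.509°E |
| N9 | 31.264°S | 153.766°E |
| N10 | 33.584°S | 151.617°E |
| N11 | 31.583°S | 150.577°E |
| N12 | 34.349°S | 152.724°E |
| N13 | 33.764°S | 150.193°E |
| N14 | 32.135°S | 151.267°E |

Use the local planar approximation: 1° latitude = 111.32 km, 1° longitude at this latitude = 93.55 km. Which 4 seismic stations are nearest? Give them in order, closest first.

N3, N10, N14, N1

Distances from 32.965°S, 151.174°E:
N1: √((0.138·111.32)² + (-1.185·93.55)²) = √(235.99596 + 12289.21902) = 111.916 km
N2: √((0.566·111.32)² + (2.415·93.55)²) = √(3969.89717 + 51041.31489) = 234.545 km
N3: √((-0.020·111.32)² + (-0.218·93.55)²) = √(4.95686 + 415.91116) = 20.515 km
N4: √((2.109·111.32)² + (2.067·93.55)²) = √(55118.77473 + 37391.12541) = 304.154 km
N5: √((-1.467·111.32)² + (2.843·93.55)²) = √(26668.99335 + 70736.13120) = 312.098 km
N6: √((-0.854·111.32)² + (2.174·93.55)²) = √(9037.78773 + 41362.48886) = 224.500 km
N7: √((-1.748·111.32)² + (1.229·93.55)²) = √(37864.24067 + 13218.77923) = 226.016 km
N8: √((-1.231·111.32)² + (1.335·93.55)²) = √(18778.56930 + 15597.32477) = 185.407 km
N9: √((1.701·111.32)² + (2.592·93.55)²) = √(35855.43721 + 58797.32634) = 307.657 km
N10: √((-0.619·111.32)² + (0.443·93.55)²) = √(4748.18567 + 1717.49324) = 80.409 km
N11: √((1.382·111.32)² + (-0.597·93.55)²) = √(23668.05018 + 3119.14990) = 163.668 km
N12: √((-1.384·111.32)² + (1.550·93.55)²) = √(23736.60351 + 21025.72501) = 211.571 km
N13: √((-0.799·111.32)² + (-0.981·93.55)²) = √(7911.15610 + 8422.20093) = 127.802 km
N14: √((0.830·111.32)² + (0.093·93.55)²) = √(8536.94690 + 75.69261) = 92.804 km
Sorted: N3 (20.515 km) < N10 (80.409 km) < N14 (92.804 km) < N1 (111.916 km) < N13 (127.802 km) < N11 (163.668 km) < …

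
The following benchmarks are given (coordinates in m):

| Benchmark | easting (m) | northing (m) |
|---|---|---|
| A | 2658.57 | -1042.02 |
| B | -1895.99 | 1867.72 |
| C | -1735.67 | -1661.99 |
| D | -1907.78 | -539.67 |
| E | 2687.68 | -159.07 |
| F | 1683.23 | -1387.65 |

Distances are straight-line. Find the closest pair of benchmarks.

A and E

Pairwise distances:
A–B: 5404.68 m
A–C: 4437.76 m
A–D: 4593.90 m
A–E: 883.43 m
A–F: 1034.77 m
B–C: 3533.35 m
B–D: 2407.42 m
B–E: 5011.78 m
B–F: 4838.21 m
C–D: 1135.44 m
C–E: 4671.70 m
C–F: 3429.89 m
D–E: 4611.19 m
D–F: 3689.77 m
E–F: 1586.92 m
Closest pair: A–E at 883.43 m.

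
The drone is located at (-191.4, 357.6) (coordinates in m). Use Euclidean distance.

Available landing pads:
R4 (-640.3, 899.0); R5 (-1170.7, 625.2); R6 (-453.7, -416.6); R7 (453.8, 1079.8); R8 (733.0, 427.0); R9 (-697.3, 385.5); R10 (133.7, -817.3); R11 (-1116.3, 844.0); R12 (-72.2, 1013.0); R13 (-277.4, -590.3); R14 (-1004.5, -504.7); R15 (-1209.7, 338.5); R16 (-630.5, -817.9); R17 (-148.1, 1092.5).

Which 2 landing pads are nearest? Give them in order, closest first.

Distances from (-191.4, 357.6):
R4: √((-448.9)² + (541.4)²) = √(201511.210 + 293113.960) = 703.3 m
R5: √((-979.3)² + (267.6)²) = √(959028.490 + 71609.760) = 1015.2 m
R6: √((-262.3)² + (-774.2)²) = √(68801.290 + 599385.640) = 817.4 m
R7: √((645.2)² + (722.2)²) = √(416283.040 + 521572.840) = 968.4 m
R8: √((924.4)² + (69.4)²) = √(854515.360 + 4816.360) = 927.0 m
R9: √((-505.9)² + (27.9)²) = √(255934.810 + 778.410) = 506.7 m
R10: √((325.1)² + (-1174.9)²) = √(105690.010 + 1380390.010) = 1219.0 m
R11: √((-924.9)² + (486.4)²) = √(855440.010 + 236584.960) = 1045.0 m
R12: √((119.2)² + (655.4)²) = √(14208.640 + 429549.160) = 666.2 m
R13: √((-86.0)² + (-947.9)²) = √(7396.000 + 898514.410) = 951.8 m
R14: √((-813.1)² + (-862.3)²) = √(661131.610 + 743561.290) = 1185.2 m
R15: √((-1018.3)² + (-19.1)²) = √(1036934.890 + 364.810) = 1018.5 m
R16: √((-439.1)² + (-1175.5)²) = √(192808.810 + 1381800.250) = 1254.8 m
R17: √((43.3)² + (734.9)²) = √(1874.890 + 540078.010) = 736.2 m
Sorted: R9 (506.7 m) < R12 (666.2 m) < R4 (703.3 m) < R17 (736.2 m) < …

R9, R12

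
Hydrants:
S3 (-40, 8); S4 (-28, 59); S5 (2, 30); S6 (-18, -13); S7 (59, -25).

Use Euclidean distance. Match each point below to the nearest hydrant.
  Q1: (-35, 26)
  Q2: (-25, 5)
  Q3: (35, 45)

Q1→S3; Q2→S3; Q3→S5

Q1 at (-35, 26):
  S3: √((-5)² + (-18)²) = √(25.000 + 324.000) = 18.7
  S4: √((7)² + (33)²) = √(49.000 + 1089.000) = 33.7
  S5: √((37)² + (4)²) = √(1369.000 + 16.000) = 37.2
  S6: √((17)² + (-39)²) = √(289.000 + 1521.000) = 42.5
  S7: √((94)² + (-51)²) = √(8836.000 + 2601.000) = 106.9
  → nearest: S3 (18.7)
Q2 at (-25, 5):
  S3: √((-15)² + (3)²) = √(225.000 + 9.000) = 15.3
  S4: √((-3)² + (54)²) = √(9.000 + 2916.000) = 54.1
  S5: √((27)² + (25)²) = √(729.000 + 625.000) = 36.8
  S6: √((7)² + (-18)²) = √(49.000 + 324.000) = 19.3
  S7: √((84)² + (-30)²) = √(7056.000 + 900.000) = 89.2
  → nearest: S3 (15.3)
Q3 at (35, 45):
  S3: √((-75)² + (-37)²) = √(5625.000 + 1369.000) = 83.6
  S4: √((-63)² + (14)²) = √(3969.000 + 196.000) = 64.5
  S5: √((-33)² + (-15)²) = √(1089.000 + 225.000) = 36.2
  S6: √((-53)² + (-58)²) = √(2809.000 + 3364.000) = 78.6
  S7: √((24)² + (-70)²) = √(576.000 + 4900.000) = 74.0
  → nearest: S5 (36.2)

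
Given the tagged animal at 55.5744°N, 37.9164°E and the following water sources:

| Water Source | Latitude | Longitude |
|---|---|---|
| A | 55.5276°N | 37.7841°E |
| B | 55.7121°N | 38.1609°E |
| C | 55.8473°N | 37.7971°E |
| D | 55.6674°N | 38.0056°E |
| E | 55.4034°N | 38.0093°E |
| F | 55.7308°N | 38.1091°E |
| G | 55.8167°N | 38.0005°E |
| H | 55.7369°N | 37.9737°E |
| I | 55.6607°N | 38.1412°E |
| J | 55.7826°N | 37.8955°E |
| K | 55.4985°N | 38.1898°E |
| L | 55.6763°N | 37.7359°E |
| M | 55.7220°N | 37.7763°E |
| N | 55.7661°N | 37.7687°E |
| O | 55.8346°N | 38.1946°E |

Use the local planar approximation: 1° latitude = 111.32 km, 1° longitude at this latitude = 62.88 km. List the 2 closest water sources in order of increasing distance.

Distances from 55.5744°N, 37.9164°E:
A: 9.8157 km
B: 21.7103 km
C: 31.2917 km
D: 11.7745 km
E: 19.9119 km
F: 21.2119 km
G: 27.4863 km
H: 18.4448 km
I: 17.0910 km
J: 23.2141 km
K: 19.1555 km
L: 16.0466 km
M: 18.6435 km
N: 23.2734 km
O: 33.8380 km
Sorted: A (9.8157 km) < D (11.7745 km) < L (16.0466 km) < I (17.0910 km) < …

A, D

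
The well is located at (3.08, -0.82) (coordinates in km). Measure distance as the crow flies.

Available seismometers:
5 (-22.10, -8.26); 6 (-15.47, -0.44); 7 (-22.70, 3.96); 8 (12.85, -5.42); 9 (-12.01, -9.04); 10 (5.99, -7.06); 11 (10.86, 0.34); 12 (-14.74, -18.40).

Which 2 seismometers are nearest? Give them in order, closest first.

10, 11

Distances from (3.08, -0.82):
5: √((-25.18)² + (-7.44)²) = √(634.0324 + 55.3536) = 26.26 km
6: √((-18.55)² + (0.38)²) = √(344.1025 + 0.1444) = 18.55 km
7: √((-25.78)² + (4.78)²) = √(664.6084 + 22.8484) = 26.22 km
8: √((9.77)² + (-4.60)²) = √(95.4529 + 21.1600) = 10.80 km
9: √((-15.09)² + (-8.22)²) = √(227.7081 + 67.5684) = 17.18 km
10: √((2.91)² + (-6.24)²) = √(8.4681 + 38.9376) = 6.89 km
11: √((7.78)² + (1.16)²) = √(60.5284 + 1.3456) = 7.87 km
12: √((-17.82)² + (-17.58)²) = √(317.5524 + 309.0564) = 25.03 km
Sorted: 10 (6.89 km) < 11 (7.87 km) < 8 (10.80 km) < 9 (17.18 km) < …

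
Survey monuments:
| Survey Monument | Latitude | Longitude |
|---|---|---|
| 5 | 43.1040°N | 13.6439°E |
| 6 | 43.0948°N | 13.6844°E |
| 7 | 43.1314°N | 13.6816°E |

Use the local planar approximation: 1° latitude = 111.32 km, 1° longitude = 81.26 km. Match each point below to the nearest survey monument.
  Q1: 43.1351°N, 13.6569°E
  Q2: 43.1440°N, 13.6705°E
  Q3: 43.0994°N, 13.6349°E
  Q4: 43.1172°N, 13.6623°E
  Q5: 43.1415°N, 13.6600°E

Q1→7; Q2→7; Q3→5; Q4→5; Q5→7

Q1 at 43.1351°N, 13.6569°E:
  5: √((-0.0311·111.32)² + (-0.0130·81.26)²) = √(11.985804 + 1.115939) = 3.6196 km
  6: √((-0.0403·111.32)² + (0.0275·81.26)²) = √(20.125955 + 4.993661) = 5.0119 km
  7: √((-0.0037·111.32)² + (0.0247·81.26)²) = √(0.169648 + 4.028539) = 2.0489 km
  → nearest: 7 (2.0489 km)
Q2 at 43.1440°N, 13.6705°E:
  5: √((-0.0400·111.32)² + (-0.0266·81.26)²) = √(19.827428 + 4.672151) = 4.9497 km
  6: √((-0.0492·111.32)² + (0.0139·81.26)²) = √(29.996916 + 1.275802) = 5.5922 km
  7: √((-0.0126·111.32)² + (0.0111·81.26)²) = √(1.967377 + 0.813579) = 1.6676 km
  → nearest: 7 (1.6676 km)
Q3 at 43.0994°N, 13.6349°E:
  5: √((0.0046·111.32)² + (0.0090·81.26)²) = √(0.262218 + 0.534858) = 0.8928 km
  6: √((-0.0046·111.32)² + (0.0495·81.26)²) = √(0.262218 + 16.179460) = 4.0548 km
  7: √((0.0320·111.32)² + (0.0467·81.26)²) = √(12.689554 + 14.400826) = 5.2048 km
  → nearest: 5 (0.8928 km)
Q4 at 43.1172°N, 13.6623°E:
  5: √((-0.0132·111.32)² + (-0.0184·81.26)²) = √(2.159207 + 2.235575) = 2.0964 km
  6: √((-0.0224·111.32)² + (0.0221·81.26)²) = √(6.217881 + 3.225063) = 3.0729 km
  7: √((0.0142·111.32)² + (0.0193·81.26)²) = √(2.498752 + 2.459621) = 2.2267 km
  → nearest: 5 (2.0964 km)
Q5 at 43.1415°N, 13.6600°E:
  5: √((-0.0375·111.32)² + (-0.0161·81.26)²) = √(17.426450 + 1.711612) = 4.3747 km
  6: √((-0.0467·111.32)² + (0.0244·81.26)²) = √(27.025899 + 3.931274) = 5.5639 km
  7: √((-0.0101·111.32)² + (0.0216·81.26)²) = √(1.264122 + 3.080783) = 2.0844 km
  → nearest: 7 (2.0844 km)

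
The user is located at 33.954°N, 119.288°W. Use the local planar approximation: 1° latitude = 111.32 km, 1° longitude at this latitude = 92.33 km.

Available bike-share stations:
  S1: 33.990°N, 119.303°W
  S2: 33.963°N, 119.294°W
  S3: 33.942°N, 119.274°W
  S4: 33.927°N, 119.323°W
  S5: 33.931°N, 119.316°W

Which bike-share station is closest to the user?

S2

Distances from 33.954°N, 119.288°W:
S1: √((0.036·111.32)² + (-0.015·92.33)²) = √(16.06022 + 1.91809) = 4.240 km
S2: √((0.009·111.32)² + (-0.006·92.33)²) = √(1.00376 + 0.30689) = 1.145 km
S3: √((-0.012·111.32)² + (0.014·92.33)²) = √(1.78447 + 1.67087) = 1.859 km
S4: √((-0.027·111.32)² + (-0.035·92.33)²) = √(9.03387 + 10.44292) = 4.413 km
S5: √((-0.023·111.32)² + (-0.028·92.33)²) = √(6.55544 + 6.68347) = 3.639 km
Minimum: S2 at 1.145 km.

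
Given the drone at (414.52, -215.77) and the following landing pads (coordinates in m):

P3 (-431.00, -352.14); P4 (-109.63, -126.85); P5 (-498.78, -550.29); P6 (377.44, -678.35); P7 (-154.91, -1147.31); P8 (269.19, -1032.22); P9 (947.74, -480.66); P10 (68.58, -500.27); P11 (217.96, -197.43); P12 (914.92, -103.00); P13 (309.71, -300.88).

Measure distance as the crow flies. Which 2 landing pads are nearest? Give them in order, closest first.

P13, P11

Distances from (414.52, -215.77):
P3: √((-845.52)² + (-136.37)²) = √(714904.0704 + 18596.7769) = 856.45 m
P4: √((-524.15)² + (88.92)²) = √(274733.2225 + 7906.7664) = 531.64 m
P5: √((-913.30)² + (-334.52)²) = √(834116.8900 + 111903.6304) = 972.64 m
P6: √((-37.08)² + (-462.58)²) = √(1374.9264 + 213980.2564) = 464.06 m
P7: √((-569.43)² + (-931.54)²) = √(324250.5249 + 867766.7716) = 1091.80 m
P8: √((-145.33)² + (-816.45)²) = √(21120.8089 + 666590.6025) = 829.28 m
P9: √((533.22)² + (-264.89)²) = √(284323.5684 + 70166.7121) = 595.39 m
P10: √((-345.94)² + (-284.50)²) = √(119674.4836 + 80940.2500) = 447.90 m
P11: √((-196.56)² + (18.34)²) = √(38635.8336 + 336.3556) = 197.41 m
P12: √((500.40)² + (112.77)²) = √(250400.1600 + 12717.0729) = 512.95 m
P13: √((-104.81)² + (-85.11)²) = √(10985.1361 + 7243.7121) = 135.01 m
Sorted: P13 (135.01 m) < P11 (197.41 m) < P10 (447.90 m) < P6 (464.06 m) < …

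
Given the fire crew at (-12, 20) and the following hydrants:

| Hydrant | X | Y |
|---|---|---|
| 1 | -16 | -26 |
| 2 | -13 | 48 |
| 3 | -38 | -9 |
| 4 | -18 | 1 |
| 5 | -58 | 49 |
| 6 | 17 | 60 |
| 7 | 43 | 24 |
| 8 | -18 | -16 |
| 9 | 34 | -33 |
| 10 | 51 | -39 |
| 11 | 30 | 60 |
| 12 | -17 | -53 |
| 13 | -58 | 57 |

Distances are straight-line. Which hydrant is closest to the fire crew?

4

Distances from (-12, 20):
1: 46.2
2: 28.0
3: 38.9
4: 19.9
5: 54.4
6: 49.4
7: 55.1
8: 36.5
9: 70.2
10: 86.3
11: 58.0
12: 73.2
13: 59.0
Minimum: 4 at 19.9.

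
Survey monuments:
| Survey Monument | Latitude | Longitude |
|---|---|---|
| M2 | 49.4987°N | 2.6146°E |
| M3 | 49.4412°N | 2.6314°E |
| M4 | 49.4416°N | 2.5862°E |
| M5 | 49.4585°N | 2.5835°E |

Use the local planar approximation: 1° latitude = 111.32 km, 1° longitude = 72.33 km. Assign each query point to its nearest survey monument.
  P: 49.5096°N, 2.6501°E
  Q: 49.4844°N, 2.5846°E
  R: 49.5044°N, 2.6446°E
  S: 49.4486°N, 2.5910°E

P→M2; Q→M2; R→M2; S→M4

P at 49.5096°N, 2.6501°E:
  M2: √((-0.0109·111.32)² + (-0.0355·72.33)²) = √(1.472310 + 6.593160) = 2.8400 km
  M3: √((-0.0684·111.32)² + (-0.0187·72.33)²) = √(57.977382 + 1.829448) = 7.7335 km
  M4: √((-0.0680·111.32)² + (-0.0639·72.33)²) = √(57.301266 + 21.361839) = 8.8692 km
  M5: √((-0.0511·111.32)² + (-0.0666·72.33)²) = √(32.358486 + 23.205204) = 7.4541 km
  → nearest: M2 (2.8400 km)
Q at 49.4844°N, 2.5846°E:
  M2: √((0.0143·111.32)² + (0.0300·72.33)²) = √(2.534069 + 4.708466) = 2.6912 km
  M3: √((-0.0432·111.32)² + (0.0468·72.33)²) = √(23.126712 + 11.458523) = 5.8809 km
  M4: √((-0.0428·111.32)² + (0.0016·72.33)²) = √(22.700422 + 0.013393) = 4.7659 km
  M5: √((-0.0259·111.32)² + (-0.0011·72.33)²) = √(8.312773 + 0.006330) = 2.8843 km
  → nearest: M2 (2.6912 km)
R at 49.5044°N, 2.6446°E:
  M2: √((-0.0057·111.32)² + (-0.0300·72.33)²) = √(0.402621 + 4.708466) = 2.2608 km
  M3: √((-0.0632·111.32)² + (-0.0132·72.33)²) = √(49.497191 + 0.911559) = 7.0999 km
  M4: √((-0.0628·111.32)² + (-0.0584·72.33)²) = √(48.872627 + 17.842784) = 8.1680 km
  M5: √((-0.0459·111.32)² + (-0.0611·72.33)²) = √(26.107890 + 19.530769) = 6.7556 km
  → nearest: M2 (2.2608 km)
S at 49.4486°N, 2.5910°E:
  M2: √((0.0501·111.32)² + (0.0236·72.33)²) = √(31.104401 + 2.913808) = 5.8325 km
  M3: √((-0.0074·111.32)² + (0.0404·72.33)²) = √(0.678594 + 8.538855) = 3.0360 km
  M4: √((-0.0070·111.32)² + (-0.0048·72.33)²) = √(0.607215 + 0.120537) = 0.8531 km
  M5: √((0.0099·111.32)² + (-0.0075·72.33)²) = √(1.214554 + 0.294279) = 1.2283 km
  → nearest: M4 (0.8531 km)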